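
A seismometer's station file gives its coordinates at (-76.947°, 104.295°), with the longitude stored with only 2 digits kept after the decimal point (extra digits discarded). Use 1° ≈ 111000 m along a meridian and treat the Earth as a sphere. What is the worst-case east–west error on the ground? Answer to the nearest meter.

Truncating at 2 decimal places can drop up to a full unit in the last place, so the longitude may be off by as much as 0.01°.
At latitude 76.947° a degree of longitude spans 111000 m × cos 76.947° = 111000 × 0.2259 ≈ 25069.6 m.
East–west error: 0.01° × 25069.6 m/° ≈ 250.696 m.

251 meters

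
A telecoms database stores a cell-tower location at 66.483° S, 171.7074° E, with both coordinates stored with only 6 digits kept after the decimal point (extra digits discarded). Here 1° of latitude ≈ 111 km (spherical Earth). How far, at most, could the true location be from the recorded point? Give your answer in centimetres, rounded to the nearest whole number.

Truncating at 6 decimal places can drop up to a full unit in the last place, so each coordinate may be off by as much as 1e-06°.
North–south component: 1e-06° × 111000 = 0.111 m.
E–W at 66.483°: 1e-06° × 111000 × cos 66.483° = 1e-06 × 111000 × 0.3990 ≈ 0.0442913 m.
Worst case both components are at the extreme and orthogonal: √(0.111² + 0.0442913²) ≈ 0.11951 m.
That is 0.11951 m = 11.951 cm.

12 centimetres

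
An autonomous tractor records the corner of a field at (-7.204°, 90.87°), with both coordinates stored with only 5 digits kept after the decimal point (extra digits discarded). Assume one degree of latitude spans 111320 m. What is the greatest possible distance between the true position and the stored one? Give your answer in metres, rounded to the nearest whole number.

Truncating at 5 decimal places can drop up to a full unit in the last place, so each coordinate may be off by as much as 1e-05°.
North–south component: 1e-05° × 111320 = 1.1132 m.
E–W at 7.204°: 1e-05° × 111320 × cos 7.204° = 1e-05 × 111320 × 0.9921 ≈ 1.10441 m.
The two errors are perpendicular, so the maximum displacement is √(1.1132² + 1.10441²) ≈ 1.5681 m.

2 metres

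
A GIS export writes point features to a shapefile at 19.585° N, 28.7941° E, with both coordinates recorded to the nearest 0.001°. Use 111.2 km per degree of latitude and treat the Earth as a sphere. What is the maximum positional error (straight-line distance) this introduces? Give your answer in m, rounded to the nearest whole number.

Rounding to 3 decimal places leaves each coordinate within ±0.0005° of the true value.
N–S: 0.0005° × 111200 m/° = 55.6 m.
E–W at 19.585°: 0.0005° × 111200 × cos 19.585° = 0.0005 × 111200 × 0.9421 ≈ 52.3833 m.
Combining orthogonally: (55.6² + 52.3833²)^½ ≈ 76.3896 m.

76 m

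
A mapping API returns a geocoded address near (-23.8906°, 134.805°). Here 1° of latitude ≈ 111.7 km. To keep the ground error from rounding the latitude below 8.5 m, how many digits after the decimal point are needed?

4 decimal places

One degree of latitude covers 111700 m.
Rounding to N decimal places gives at most 0.5 × 10⁻ᴺ degrees of error, i.e. 0.5 × 10⁻ᴺ × 111700 m.
Setting 55850 × 10⁻ᴺ ≤ 8.5 gives 10ᴺ ≥ 6571, i.e. N ≥ 3.82.
So 4 decimal places suffice (5.58 m); 3 would allow up to 55.9 m.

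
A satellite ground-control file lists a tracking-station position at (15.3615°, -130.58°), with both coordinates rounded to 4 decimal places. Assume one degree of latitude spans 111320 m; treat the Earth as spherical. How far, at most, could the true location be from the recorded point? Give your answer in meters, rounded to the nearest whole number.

8 meters

Rounding to 4 decimal places leaves each coordinate within ±5e-05° of the true value.
Latitude error → 5e-05 × 111320 = 5.566 m along the meridian.
Longitude error → 5e-05 × 111320 × cos 15.3615° = 5e-05 × 111320 × 0.9643 ≈ 5.36715 m.
The two errors are perpendicular, so the maximum displacement is √(5.566² + 5.36715²) ≈ 7.73218 m.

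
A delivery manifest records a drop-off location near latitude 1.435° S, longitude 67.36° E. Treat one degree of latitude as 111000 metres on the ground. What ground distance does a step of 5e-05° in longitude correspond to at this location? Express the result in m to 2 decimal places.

5.55 m

One degree of longitude here spans 111000 × cos 1.435° = 111000 × 0.9997 ≈ 110965 m; 5e-05° of that is 5.54826 m.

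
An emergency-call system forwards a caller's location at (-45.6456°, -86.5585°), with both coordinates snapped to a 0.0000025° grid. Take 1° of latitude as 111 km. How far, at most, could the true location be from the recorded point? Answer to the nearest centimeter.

With a 0.0000025° grid the true value lies within half a step, ±0.0000025°/2 = ±1.25e-06°, of the stored one.
N–S: 1.25e-06° × 111000 m/° = 0.13875 m.
East–west component at 45.6456°: 1.25e-06° × 111000 × cos 45.6456° ≈ 1.25e-06 × 77599.5 ≈ 0.0969994 m.
The two errors are perpendicular, so the maximum displacement is √(0.13875² + 0.0969994²) ≈ 0.169294 m.
That is 0.169294 m = 16.929 cm.

17 centimeters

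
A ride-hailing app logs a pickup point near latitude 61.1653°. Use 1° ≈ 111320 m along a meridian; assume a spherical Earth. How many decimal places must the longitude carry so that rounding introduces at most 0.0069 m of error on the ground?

7

At 61.1653° one degree of longitude covers 111320 × cos 61.1653° ≈ 111320 × 0.4823 ≈ 53687.9 m.
With N decimal places the half-ulp bound is 0.5·10⁻ᴺ°, or 0.5·10⁻ᴺ × 53687.9 m on the ground.
Setting 26843.9 × 10⁻ᴺ ≤ 0.0069 gives 10ᴺ ≥ 3.89e+06, i.e. N ≥ 6.59.
N = 6 would give 0.0268 m (too coarse); N = 7 gives 0.00268 m ≤ 0.0069 m.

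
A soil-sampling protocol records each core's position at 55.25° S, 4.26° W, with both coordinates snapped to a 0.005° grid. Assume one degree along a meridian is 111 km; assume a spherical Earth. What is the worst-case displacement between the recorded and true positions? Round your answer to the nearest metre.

319 metres

With a 0.005° grid the true value lies within half a step, ±0.005°/2 = ±0.0025°, of the stored one.
North–south component: 0.0025° × 111000 = 277.5 m.
East–west component at 55.25°: 0.0025° × 111000 × cos 55.25° ≈ 0.0025 × 63269.6 ≈ 158.174 m.
Worst case both components are at the extreme and orthogonal: √(277.5² + 158.174²) ≈ 319.414 m.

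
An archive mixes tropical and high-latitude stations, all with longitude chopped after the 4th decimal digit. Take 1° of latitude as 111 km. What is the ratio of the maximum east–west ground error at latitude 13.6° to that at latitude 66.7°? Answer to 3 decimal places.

Truncating at 4 decimal places can drop up to a full unit in the last place, so the longitude may be off by as much as 0.0001°.
Error at 13.6° = 0.0001° × 111000 × cos 13.6° ≈ 11.1 × 0.9720 = 10.789 m.
At 66.7°: 0.0001° × 111000 × cos 66.7° = 0.0001 × 111000 × 0.3955 ≈ 4.3906 m.
The ratio reduces to cos 13.6° / cos 66.7° = 0.9720/0.3955 ≈ 2.4573.

2.457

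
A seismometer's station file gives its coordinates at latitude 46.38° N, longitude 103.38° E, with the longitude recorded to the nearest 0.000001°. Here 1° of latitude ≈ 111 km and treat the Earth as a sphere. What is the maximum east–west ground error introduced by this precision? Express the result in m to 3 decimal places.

Rounding to 6 decimal places leaves the longitude within ±5e-07° of the true value.
At latitude 46.38° a degree of longitude spans 111000 m × cos 46.38° = 111000 × 0.6899 ≈ 76575.8 m.
Maximum E–W displacement: 5e-07 × 76575.8 = 0.0382879 m.

0.038 m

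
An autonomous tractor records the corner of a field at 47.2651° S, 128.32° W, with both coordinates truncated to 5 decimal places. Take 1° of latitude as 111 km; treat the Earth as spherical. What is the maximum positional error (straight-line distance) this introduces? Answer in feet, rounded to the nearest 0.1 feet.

4.4 feet

Truncating at 5 decimal places can drop up to a full unit in the last place, so each coordinate may be off by as much as 1e-05°.
Latitude error → 1e-05 × 111000 = 1.11 m along the meridian.
E–W at 47.2651°: 1e-05° × 111000 × cos 47.2651° = 1e-05 × 111000 × 0.6786 ≈ 0.753254 m.
Combining orthogonally: (1.11² + 0.753254²)^½ ≈ 1.34145 m.
In feet: 1.34145 m ÷ 0.3048 ≈ 4.4011 ft.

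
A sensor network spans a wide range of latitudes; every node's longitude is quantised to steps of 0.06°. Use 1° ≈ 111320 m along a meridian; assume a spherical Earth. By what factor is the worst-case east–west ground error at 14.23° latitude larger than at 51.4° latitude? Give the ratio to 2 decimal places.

1.55

With a 0.06° grid the true value lies within half a step, ±0.06°/2 = ±0.03°, of the stored one.
At 14.23°: 0.03° × 111320 × cos 14.23° = 0.03 × 111320 × 0.9693 ≈ 3237.1 m.
Error at 51.4° = 0.03° × 111320 × cos 51.4° ≈ 3339.6 × 0.6239 = 2083.5 m.
The ratio reduces to cos 14.23° / cos 51.4° = 0.9693/0.6239 ≈ 1.5537.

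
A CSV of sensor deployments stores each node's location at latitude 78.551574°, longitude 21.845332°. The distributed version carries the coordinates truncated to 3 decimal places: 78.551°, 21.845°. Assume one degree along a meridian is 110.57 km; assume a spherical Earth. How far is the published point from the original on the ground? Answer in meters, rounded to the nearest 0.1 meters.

Δlat = 78.551574 − 78.551 = +0.000574°; Δlon = 21.845332 − 21.845 = +0.000332°.
North–south shift: 0.000574 × 110570 = 63.4672 m.
East–west at this latitude: 0.000332° × 110570 × cos 78.551° ≈ 0.000332 × 21947.7 = 7.28662 m.
Hypotenuse of the two orthogonal shifts: √(63.4672² + 7.28662²) = 63.8841 m.

63.9 meters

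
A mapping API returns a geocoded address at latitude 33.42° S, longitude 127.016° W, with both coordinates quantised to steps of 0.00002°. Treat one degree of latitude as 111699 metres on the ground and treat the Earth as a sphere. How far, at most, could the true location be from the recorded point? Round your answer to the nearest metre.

1 metres

With a 0.00002° grid the true value lies within half a step, ±0.00002°/2 = ±1e-05°, of the stored one.
N–S: 1e-05° × 111699 m/° = 1.11699 m.
E–W at 33.42°: 1e-05° × 111699 × cos 33.42° = 1e-05 × 111699 × 0.8347 ≈ 0.932302 m.
The two errors are perpendicular, so the maximum displacement is √(1.11699² + 0.932302²) ≈ 1.45494 m.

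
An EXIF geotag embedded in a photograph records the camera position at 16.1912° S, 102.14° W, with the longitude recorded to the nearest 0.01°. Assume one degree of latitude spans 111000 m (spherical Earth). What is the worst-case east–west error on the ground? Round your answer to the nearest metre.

Rounding to 2 decimal places leaves the longitude within ±0.005° of the true value.
Parallels shrink by cos φ, so at 16.1912° a degree of longitude is 111000 × 0.9603 ≈ 106597 m.
East–west error: 0.005° × 106597 m/° ≈ 532.987 m.

533 metres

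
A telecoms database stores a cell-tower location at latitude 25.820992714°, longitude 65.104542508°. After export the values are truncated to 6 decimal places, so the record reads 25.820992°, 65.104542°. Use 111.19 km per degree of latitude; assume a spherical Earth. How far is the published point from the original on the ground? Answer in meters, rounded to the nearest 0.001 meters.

0.094 meters

Δlat = 25.820992714 − 25.820992 = +0.000000714°; Δlon = 65.104542508 − 65.104542 = +0.000000508°.
North–south shift: 0.000000714 × 111190 = 0.0793897 m.
East–west at this latitude: 0.000000508° × 111190 × cos 25.821° ≈ 0.000000508 × 100089 = 0.0508451 m.
Distance: √(0.0793897² + 0.0508451²) ≈ 0.0942759 m.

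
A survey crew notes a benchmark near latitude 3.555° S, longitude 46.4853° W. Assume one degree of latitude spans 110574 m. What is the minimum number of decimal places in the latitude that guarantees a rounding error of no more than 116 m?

One degree of latitude covers 110574 m.
N decimal places → at most half a unit in the last place, 0.5 × 10⁻ᴺ° = 110574/2 × 10⁻ᴺ m.
Need 0.5 × 110574 × 10⁻ᴺ ≤ 116 → 10⁻ᴺ ≤ 2.098e-03, so N ≥ 2.68.
So 3 decimal places suffice (55.3 m); 2 would allow up to 553 m.

3 decimal places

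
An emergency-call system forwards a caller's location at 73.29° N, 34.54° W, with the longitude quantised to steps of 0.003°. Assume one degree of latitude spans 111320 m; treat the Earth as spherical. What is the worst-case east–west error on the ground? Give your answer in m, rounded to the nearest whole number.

48 m

With a 0.003° grid the true value lies within half a step, ±0.003°/2 = ±0.0015°, of the stored one.
At latitude 73.29° a degree of longitude spans 111320 m × cos 73.29° = 111320 × 0.2875 ≈ 32007.6 m.
East–west error: 0.0015° × 32007.6 m/° ≈ 48.0114 m.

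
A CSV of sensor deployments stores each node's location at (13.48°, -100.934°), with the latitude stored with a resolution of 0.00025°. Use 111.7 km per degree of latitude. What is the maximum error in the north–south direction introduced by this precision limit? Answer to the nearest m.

With a 0.00025° grid the true value lies within half a step, ±0.00025°/2 = ±0.000125°, of the stored one.
So the N–S error is at most 0.000125 × 111700 = 13.9625 m.

14 m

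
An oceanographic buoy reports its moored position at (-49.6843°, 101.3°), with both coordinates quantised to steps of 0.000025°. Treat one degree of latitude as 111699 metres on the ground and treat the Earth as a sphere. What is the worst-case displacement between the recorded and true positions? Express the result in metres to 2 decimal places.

With a 0.000025° grid the true value lies within half a step, ±0.000025°/2 = ±1.25e-05°, of the stored one.
N–S: 1.25e-05° × 111699 m/° = 1.39624 m.
Longitude error → 1.25e-05 × 111699 × cos 49.6843° = 1.25e-05 × 111699 × 0.6470 ≈ 0.903364 m.
Combining orthogonally: (1.39624² + 0.903364²)^½ ≈ 1.66299 m.

1.66 metres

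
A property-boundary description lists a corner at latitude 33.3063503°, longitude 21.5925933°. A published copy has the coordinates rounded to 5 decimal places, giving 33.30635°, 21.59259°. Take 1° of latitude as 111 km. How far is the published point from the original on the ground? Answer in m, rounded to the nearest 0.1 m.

Δlat = 33.3063503 − 33.30635 = +0.0000003°; Δlon = 21.5925933 − 21.59259 = +0.0000033°.
N–S: 0.0000003° × 111000 m/° = 0.0333 m.
East–west at this latitude: 0.0000033° × 111000 × cos 33.3064° ≈ 0.0000033 × 92767.9 = 0.306134 m.
Distance: √(0.0333² + 0.306134²) ≈ 0.30794 m.

0.3 m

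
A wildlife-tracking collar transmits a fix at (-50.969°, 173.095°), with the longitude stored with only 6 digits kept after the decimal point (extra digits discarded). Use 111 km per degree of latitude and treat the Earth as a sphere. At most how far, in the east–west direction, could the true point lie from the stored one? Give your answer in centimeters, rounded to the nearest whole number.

7 centimeters

Truncating at 6 decimal places can drop up to a full unit in the last place, so the longitude may be off by as much as 1e-06°.
Parallels shrink by cos φ, so at 50.969° a degree of longitude is 111000 × 0.6297 ≈ 69901.2 m.
So at most 1e-06° × 69901.2 ≈ 0.0699012 m east–west.
That is 0.0699012 m = 6.9901 cm.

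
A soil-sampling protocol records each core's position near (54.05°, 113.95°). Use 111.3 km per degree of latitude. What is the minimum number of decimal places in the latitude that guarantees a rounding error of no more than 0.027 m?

One degree of latitude covers 111300 m.
With N decimal places the half-ulp bound is 0.5·10⁻ᴺ°, or 0.5·10⁻ᴺ × 111300 m on the ground.
Need 0.5 × 111300 × 10⁻ᴺ ≤ 0.027 → 10⁻ᴺ ≤ 4.852e-07, so N ≥ 6.31.
At 6 places the error can reach 0.0556 m, but 7 places keeps it to 0.00556 m.

7 decimal places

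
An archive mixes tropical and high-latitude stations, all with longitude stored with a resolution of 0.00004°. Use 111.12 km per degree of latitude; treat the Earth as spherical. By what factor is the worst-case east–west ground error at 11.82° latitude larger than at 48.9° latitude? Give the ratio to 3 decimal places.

With a 0.00004° grid the true value lies within half a step, ±0.00004°/2 = ±2e-05°, of the stored one.
Error at 11.82° = 2e-05° × 111120 × cos 11.82° ≈ 2.2224 × 0.9788 = 2.1753 m.
Error at 48.9° = 2e-05° × 111120 × cos 48.9° ≈ 2.2224 × 0.6574 = 1.461 m.
Ratio: 2.1753 / 1.461 = cos 11.82° / cos 48.9° ≈ 1.4889.

1.489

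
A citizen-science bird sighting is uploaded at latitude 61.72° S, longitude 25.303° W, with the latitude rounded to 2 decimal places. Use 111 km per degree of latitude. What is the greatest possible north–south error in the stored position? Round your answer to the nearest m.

555 m

Rounding to 2 decimal places leaves the latitude within ±0.005° of the true value.
Along the meridian that is 0.005° × 111000 m/° = 555 m.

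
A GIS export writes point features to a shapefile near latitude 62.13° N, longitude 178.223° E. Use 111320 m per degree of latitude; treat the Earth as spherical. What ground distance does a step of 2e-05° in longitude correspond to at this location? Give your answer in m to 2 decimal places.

One degree of longitude here spans 111320 × cos 62.13° = 111320 × 0.4675 ≈ 52038.4 m; 2e-05° of that is 1.04077 m.

1.04 m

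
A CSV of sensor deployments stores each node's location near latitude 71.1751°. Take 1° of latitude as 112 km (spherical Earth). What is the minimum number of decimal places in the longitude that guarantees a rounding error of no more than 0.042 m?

At 71.1751° one degree of longitude covers 112000 × cos 71.1751° ≈ 112000 × 0.3227 ≈ 36139.8 m.
N decimal places → at most half a unit in the last place, 0.5 × 10⁻ᴺ° = 36139.8/2 × 10⁻ᴺ m.
Need 0.5 × 36139.8 × 10⁻ᴺ ≤ 0.042 → 10⁻ᴺ ≤ 2.324e-06, so N ≥ 5.63.
N = 5 would give 0.181 m (too coarse); N = 6 gives 0.0181 m ≤ 0.042 m.

6 decimal places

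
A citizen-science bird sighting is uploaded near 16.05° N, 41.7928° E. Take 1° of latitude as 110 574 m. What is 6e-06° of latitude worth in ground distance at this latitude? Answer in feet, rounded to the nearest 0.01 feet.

Along a meridian 6e-06° is 6e-06 × 110574 = 0.663444 m.
In feet: 0.663444 m ÷ 0.3048 ≈ 2.1767 ft.

2.18 feet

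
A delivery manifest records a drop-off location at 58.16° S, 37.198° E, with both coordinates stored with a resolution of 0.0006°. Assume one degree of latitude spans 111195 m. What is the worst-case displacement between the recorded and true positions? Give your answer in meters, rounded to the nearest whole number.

38 meters

With a 0.0006° grid the true value lies within half a step, ±0.0006°/2 = ±0.0003°, of the stored one.
N–S: 0.0003° × 111195 m/° = 33.3585 m.
Longitude error → 0.0003 × 111195 × cos 58.16° = 0.0003 × 111195 × 0.5275 ≈ 17.5982 m.
Worst case both components are at the extreme and orthogonal: √(33.3585² + 17.5982²) ≈ 37.7159 m.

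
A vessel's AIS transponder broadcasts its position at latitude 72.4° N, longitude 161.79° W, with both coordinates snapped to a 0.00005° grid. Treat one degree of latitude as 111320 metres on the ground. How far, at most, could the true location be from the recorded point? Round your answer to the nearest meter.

With a 0.00005° grid the true value lies within half a step, ±0.00005°/2 = ±2.5e-05°, of the stored one.
Latitude error → 2.5e-05 × 111320 = 2.783 m along the meridian.
E–W at 72.4°: 2.5e-05° × 111320 × cos 72.4° = 2.5e-05 × 111320 × 0.3024 ≈ 0.841495 m.
The two errors are perpendicular, so the maximum displacement is √(2.783² + 0.841495²) ≈ 2.90744 m.

3 meters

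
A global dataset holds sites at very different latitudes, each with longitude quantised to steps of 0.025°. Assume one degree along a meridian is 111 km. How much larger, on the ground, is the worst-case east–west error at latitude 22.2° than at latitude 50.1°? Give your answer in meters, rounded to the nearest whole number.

With a 0.025° grid the true value lies within half a step, ±0.025°/2 = ±0.0125°, of the stored one.
At 22.2°: 0.0125° × 111000 × cos 22.2° = 0.0125 × 111000 × 0.9259 ≈ 1284.6 m.
Error at 50.1° = 0.0125° × 111000 × cos 50.1° ≈ 1387.5 × 0.6414 = 890.01 m.
Difference: 1284.6 − 890.01 = 394.63 m.

395 meters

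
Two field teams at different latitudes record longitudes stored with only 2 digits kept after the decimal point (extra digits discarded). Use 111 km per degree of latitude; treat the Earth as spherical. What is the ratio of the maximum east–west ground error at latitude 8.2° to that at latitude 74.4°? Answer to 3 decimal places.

3.681

Truncating at 2 decimal places can drop up to a full unit in the last place, so the longitude may be off by as much as 0.01°.
At 8.2°: 0.01° × 111000 × cos 8.2° = 0.01 × 111000 × 0.9898 ≈ 1098.7 m.
Error at 74.4° = 0.01° × 111000 × cos 74.4° ≈ 1110 × 0.2689 = 298.5 m.
The ratio reduces to cos 8.2° / cos 74.4° = 0.9898/0.2689 ≈ 3.6806.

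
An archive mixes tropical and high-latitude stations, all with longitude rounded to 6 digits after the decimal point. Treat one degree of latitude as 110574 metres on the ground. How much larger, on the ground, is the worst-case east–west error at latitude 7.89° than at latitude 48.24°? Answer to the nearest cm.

2 cm

Rounding to 6 decimal places leaves the longitude within ±5e-07° of the true value.
Error at 7.89° = 5e-07° × 110574 × cos 7.89° ≈ 0.055287 × 0.9905 = 0.054764 m.
Error at 48.24° = 5e-07° × 110574 × cos 48.24° ≈ 0.055287 × 0.6660 = 0.036822 m.
So the lower-latitude error exceeds the higher by 0.054764 − 0.036822 = 0.017942 m.
That is 0.0179418 m = 1.7942 cm.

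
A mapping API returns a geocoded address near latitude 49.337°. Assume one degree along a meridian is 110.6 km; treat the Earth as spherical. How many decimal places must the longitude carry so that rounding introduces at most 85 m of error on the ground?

At 49.337° one degree of longitude covers 110600 × cos 49.337° ≈ 110600 × 0.6516 ≈ 72067.9 m.
Rounding to N decimal places gives at most 0.5 × 10⁻ᴺ degrees of error, i.e. 0.5 × 10⁻ᴺ × 72067.9 m.
Need 0.5 × 72067.9 × 10⁻ᴺ ≤ 85 → 10⁻ᴺ ≤ 2.359e-03, so N ≥ 2.63.
So 3 decimal places suffice (36 m); 2 would allow up to 360 m.

3 decimal places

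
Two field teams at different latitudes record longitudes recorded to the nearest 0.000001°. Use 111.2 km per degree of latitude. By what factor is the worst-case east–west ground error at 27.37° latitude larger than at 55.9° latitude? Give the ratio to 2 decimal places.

1.58

Rounding to 6 decimal places leaves the longitude within ±5e-07° of the true value.
At 27.37°: 5e-07° × 111200 × cos 27.37° = 5e-07 × 111200 × 0.8881 ≈ 0.049376 m.
At 55.9°: 5e-07° × 111200 × cos 55.9° = 5e-07 × 111200 × 0.5606 ≈ 0.031172 m.
The ratio reduces to cos 27.37° / cos 55.9° = 0.8881/0.5606 ≈ 1.5840.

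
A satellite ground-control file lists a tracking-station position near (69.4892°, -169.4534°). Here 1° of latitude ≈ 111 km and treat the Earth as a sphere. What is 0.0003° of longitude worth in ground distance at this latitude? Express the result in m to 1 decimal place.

11.7 m

One degree of longitude here spans 111000 × cos 69.4892° = 111000 × 0.3504 ≈ 38892.6 m; 0.0003° of that is 11.6678 m.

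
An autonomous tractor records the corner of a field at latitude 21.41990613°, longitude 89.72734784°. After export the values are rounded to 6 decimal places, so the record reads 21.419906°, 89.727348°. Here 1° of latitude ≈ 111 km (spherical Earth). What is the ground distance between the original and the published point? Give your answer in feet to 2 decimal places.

The latitude changed by +0.00000013° and the longitude by -0.00000016°.
N–S: 0.00000013° × 111000 m/° = 0.01443 m.
East–west at this latitude: -0.00000016° × 111000 × cos 21.4199° ≈ -0.00000016 × 103333 = -0.0165333 m.
Distance: √(0.01443² + 0.0165333²) ≈ 0.0219448 m.
Converting: 0.0219448 m × 3.2808 ft/m ≈ 0.071997 ft.

0.07 feet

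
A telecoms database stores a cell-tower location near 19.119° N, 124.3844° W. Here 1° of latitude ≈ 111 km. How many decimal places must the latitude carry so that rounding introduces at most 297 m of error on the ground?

3 decimal places

One degree of latitude covers 111000 m.
N decimal places → at most half a unit in the last place, 0.5 × 10⁻ᴺ° = 111000/2 × 10⁻ᴺ m.
Setting 55500 × 10⁻ᴺ ≤ 297 gives 10ᴺ ≥ 186.9, i.e. N ≥ 2.27.
At 2 places the error can reach 555 m, but 3 places keeps it to 55.5 m.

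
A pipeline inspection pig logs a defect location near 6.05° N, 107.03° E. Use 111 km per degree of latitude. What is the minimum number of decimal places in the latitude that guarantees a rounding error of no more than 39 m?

4 decimal places

One degree of latitude covers 111000 m.
N decimal places → at most half a unit in the last place, 0.5 × 10⁻ᴺ° = 111000/2 × 10⁻ᴺ m.
Setting 55500 × 10⁻ᴺ ≤ 39 gives 10ᴺ ≥ 1423, i.e. N ≥ 3.15.
At 3 places the error can reach 55.5 m, but 4 places keeps it to 5.55 m.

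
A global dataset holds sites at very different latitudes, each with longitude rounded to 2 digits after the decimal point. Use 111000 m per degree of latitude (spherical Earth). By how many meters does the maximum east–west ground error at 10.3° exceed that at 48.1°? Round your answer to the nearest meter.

Rounding to 2 decimal places leaves the longitude within ±0.005° of the true value.
Error at 10.3° = 0.005° × 111000 × cos 10.3° ≈ 555 × 0.9839 = 546.06 m.
Error at 48.1° = 0.005° × 111000 × cos 48.1° ≈ 555 × 0.6678 = 370.65 m.
Difference: 546.06 − 370.65 = 175.41 m.

175 meters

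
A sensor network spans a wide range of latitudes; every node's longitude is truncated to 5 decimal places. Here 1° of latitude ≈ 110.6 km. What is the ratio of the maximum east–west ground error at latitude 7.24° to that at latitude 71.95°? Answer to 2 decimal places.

3.20

Truncating at 5 decimal places can drop up to a full unit in the last place, so the longitude may be off by as much as 1e-05°.
At 7.24°: 1e-05° × 110600 × cos 7.24° = 1e-05 × 110600 × 0.9920 ≈ 1.0972 m.
Error at 71.95° = 1e-05° × 110600 × cos 71.95° ≈ 1.106 × 0.3098 = 0.34269 m.
Ratio: 1.0972 / 0.34269 = cos 7.24° / cos 71.95° ≈ 3.2017.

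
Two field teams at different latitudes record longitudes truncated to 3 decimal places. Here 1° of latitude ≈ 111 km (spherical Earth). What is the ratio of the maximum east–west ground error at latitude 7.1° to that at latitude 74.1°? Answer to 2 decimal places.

Truncating at 3 decimal places can drop up to a full unit in the last place, so the longitude may be off by as much as 0.001°.
Error at 7.1° = 0.001° × 111000 × cos 7.1° ≈ 111 × 0.9923 = 110.15 m.
Error at 74.1° = 0.001° × 111000 × cos 74.1° ≈ 111 × 0.2740 = 30.409 m.
Ratio: 110.15 / 30.409 = cos 7.1° / cos 74.1° ≈ 3.6222.

3.62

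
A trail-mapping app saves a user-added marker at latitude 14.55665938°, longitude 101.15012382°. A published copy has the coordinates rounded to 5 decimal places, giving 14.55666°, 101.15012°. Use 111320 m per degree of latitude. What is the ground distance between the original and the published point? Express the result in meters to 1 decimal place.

Δlat = 14.55665938 − 14.55666 = -0.00000062°; Δlon = 101.15012382 − 101.15012 = +0.00000382°.
N–S: -0.00000062° × 111320 m/° = -0.0690184 m.
East–west at this latitude: 0.00000382° × 111320 × cos 14.5567° ≈ 0.00000382 × 107747 = 0.411592 m.
Combined displacement = (0.0690184² + 0.411592²)^½ ≈ 0.417339 m.

0.4 meters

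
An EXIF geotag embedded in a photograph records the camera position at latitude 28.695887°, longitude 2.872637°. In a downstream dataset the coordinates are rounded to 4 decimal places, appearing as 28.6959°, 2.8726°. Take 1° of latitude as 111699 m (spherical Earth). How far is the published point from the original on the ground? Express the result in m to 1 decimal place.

3.9 m

Δlat = 28.695887 − 28.6959 = -0.000013°; Δlon = 2.872637 − 2.8726 = +0.000037°.
North–south shift: -0.000013 × 111699 = -1.45209 m.
E–W at 28.6959°: 0.000037° × 111699 × cos 28.6959° = 0.000037 × 111699 × 0.8772 ≈ 3.62527 m.
Distance: √(1.45209² + 3.62527²) ≈ 3.90527 m.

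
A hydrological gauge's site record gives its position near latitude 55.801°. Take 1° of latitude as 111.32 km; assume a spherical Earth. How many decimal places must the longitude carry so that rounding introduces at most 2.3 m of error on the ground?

At 55.801° one degree of longitude covers 111320 × cos 55.801° ≈ 111320 × 0.5621 ≈ 62569.5 m.
N decimal places → at most half a unit in the last place, 0.5 × 10⁻ᴺ° = 62569.5/2 × 10⁻ᴺ m.
Setting 31284.8 × 10⁻ᴺ ≤ 2.3 gives 10ᴺ ≥ 1.36e+04, i.e. N ≥ 4.13.
So 5 decimal places suffice (0.313 m); 4 would allow up to 3.13 m.

5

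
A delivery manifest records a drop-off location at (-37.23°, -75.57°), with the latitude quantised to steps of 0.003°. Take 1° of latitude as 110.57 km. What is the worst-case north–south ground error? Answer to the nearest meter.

166 meters

With a 0.003° grid the true value lies within half a step, ±0.003°/2 = ±0.0015°, of the stored one.
Along the meridian that is 0.0015° × 110570 m/° = 165.855 m.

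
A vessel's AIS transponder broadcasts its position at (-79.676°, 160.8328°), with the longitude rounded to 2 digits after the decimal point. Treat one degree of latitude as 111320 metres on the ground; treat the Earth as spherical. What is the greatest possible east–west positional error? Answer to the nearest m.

Rounding to 2 decimal places leaves the longitude within ±0.005° of the true value.
One degree of longitude at 79.676° is 111320 × cos 79.676° ≈ 111320 × 0.1792 = 19950.1 m.
Maximum E–W displacement: 0.005 × 19950.1 = 99.7507 m.

100 m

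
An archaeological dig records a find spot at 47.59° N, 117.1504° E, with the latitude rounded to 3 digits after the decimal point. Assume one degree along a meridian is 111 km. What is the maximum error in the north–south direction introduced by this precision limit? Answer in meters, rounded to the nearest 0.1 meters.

Rounding to 3 decimal places leaves the latitude within ±0.0005° of the true value.
So the N–S error is at most 0.0005 × 111000 = 55.5 m.

55.5 meters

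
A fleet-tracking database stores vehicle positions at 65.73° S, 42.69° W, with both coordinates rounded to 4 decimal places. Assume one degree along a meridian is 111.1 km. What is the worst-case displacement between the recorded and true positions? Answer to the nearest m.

6 m

Rounding to 4 decimal places leaves each coordinate within ±5e-05° of the true value.
Latitude error → 5e-05 × 111100 = 5.555 m along the meridian.
Longitude error → 5e-05 × 111100 × cos 65.73° = 5e-05 × 111100 × 0.4110 ≈ 2.28331 m.
Combining orthogonally: (5.555² + 2.28331²)^½ ≈ 6.00596 m.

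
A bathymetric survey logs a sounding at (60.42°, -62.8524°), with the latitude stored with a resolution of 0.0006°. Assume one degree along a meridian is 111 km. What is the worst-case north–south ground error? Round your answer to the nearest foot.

With a 0.0006° grid the true value lies within half a step, ±0.0006°/2 = ±0.0003°, of the stored one.
So the N–S error is at most 0.0003 × 111000 = 33.3 m.
In feet: 33.3 m ÷ 0.3048 ≈ 109.25 ft.

109 feet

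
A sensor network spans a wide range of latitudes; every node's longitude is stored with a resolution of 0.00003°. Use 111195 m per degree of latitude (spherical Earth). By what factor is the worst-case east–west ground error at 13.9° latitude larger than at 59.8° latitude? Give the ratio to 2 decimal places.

With a 0.00003° grid the true value lies within half a step, ±0.00003°/2 = ±1.5e-05°, of the stored one.
Error at 13.9° = 1.5e-05° × 111195 × cos 13.9° ≈ 1.6679 × 0.9707 = 1.6191 m.
Error at 59.8° = 1.5e-05° × 111195 × cos 59.8° ≈ 1.6679 × 0.5030 = 0.839 m.
Ratio: 1.6191 / 0.839 = cos 13.9° / cos 59.8° ≈ 1.9298.

1.93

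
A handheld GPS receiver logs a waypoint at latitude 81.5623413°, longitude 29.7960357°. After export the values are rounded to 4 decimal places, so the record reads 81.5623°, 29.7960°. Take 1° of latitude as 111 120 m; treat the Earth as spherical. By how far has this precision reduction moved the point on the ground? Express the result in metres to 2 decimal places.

The latitude changed by +0.0000413° and the longitude by +0.0000357°.
North–south shift: 0.0000413 × 111120 = 4.58926 m.
East–west at this latitude: 0.0000357° × 111120 × cos 81.5623° ≈ 0.0000357 × 16305.1 = 0.582091 m.
Combined displacement = (4.58926² + 0.582091²)^½ ≈ 4.62602 m.

4.63 metres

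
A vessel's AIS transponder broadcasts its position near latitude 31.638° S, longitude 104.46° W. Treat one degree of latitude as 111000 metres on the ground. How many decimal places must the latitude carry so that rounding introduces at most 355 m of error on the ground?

One degree of latitude covers 111000 m.
Rounding to N decimal places gives at most 0.5 × 10⁻ᴺ degrees of error, i.e. 0.5 × 10⁻ᴺ × 111000 m.
Setting 55500 × 10⁻ᴺ ≤ 355 gives 10ᴺ ≥ 156.3, i.e. N ≥ 2.19.
At 2 places the error can reach 555 m, but 3 places keeps it to 55.5 m.

3 decimal places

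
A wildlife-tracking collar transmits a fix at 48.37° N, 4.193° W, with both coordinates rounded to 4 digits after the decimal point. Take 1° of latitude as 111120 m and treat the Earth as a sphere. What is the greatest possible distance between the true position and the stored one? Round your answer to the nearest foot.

22 feet

Rounding to 4 decimal places leaves each coordinate within ±5e-05° of the true value.
North–south component: 5e-05° × 111120 = 5.556 m.
Longitude error → 5e-05 × 111120 × cos 48.37° = 5e-05 × 111120 × 0.6643 ≈ 3.69095 m.
Combining orthogonally: (5.556² + 3.69095²)^½ ≈ 6.67025 m.
In feet: 6.67025 m ÷ 0.3048 ≈ 21.884 ft.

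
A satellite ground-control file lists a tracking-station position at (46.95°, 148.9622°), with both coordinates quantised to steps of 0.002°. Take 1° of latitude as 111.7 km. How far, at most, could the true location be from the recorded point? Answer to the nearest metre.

With a 0.002° grid the true value lies within half a step, ±0.002°/2 = ±0.001°, of the stored one.
N–S: 0.001° × 111700 m/° = 111.7 m.
Longitude error → 0.001 × 111700 × cos 46.95° = 0.001 × 111700 × 0.6826 ≈ 76.2505 m.
Combining orthogonally: (111.7² + 76.2505²)^½ ≈ 135.244 m.

135 metres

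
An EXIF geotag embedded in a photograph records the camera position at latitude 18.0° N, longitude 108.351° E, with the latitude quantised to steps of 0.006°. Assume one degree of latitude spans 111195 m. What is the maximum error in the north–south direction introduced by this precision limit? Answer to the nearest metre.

334 metres

With a 0.006° grid the true value lies within half a step, ±0.006°/2 = ±0.003°, of the stored one.
So the N–S error is at most 0.003 × 111195 = 333.585 m.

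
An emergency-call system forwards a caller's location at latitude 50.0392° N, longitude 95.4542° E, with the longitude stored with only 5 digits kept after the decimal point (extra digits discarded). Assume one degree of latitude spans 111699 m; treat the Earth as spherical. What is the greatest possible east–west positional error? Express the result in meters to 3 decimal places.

Truncating at 5 decimal places can drop up to a full unit in the last place, so the longitude may be off by as much as 1e-05°.
One degree of longitude at 50.0392° is 111699 × cos 50.0392° ≈ 111699 × 0.6423 = 71740.2 m.
So at most 1e-05° × 71740.2 ≈ 0.717402 m east–west.

0.717 meters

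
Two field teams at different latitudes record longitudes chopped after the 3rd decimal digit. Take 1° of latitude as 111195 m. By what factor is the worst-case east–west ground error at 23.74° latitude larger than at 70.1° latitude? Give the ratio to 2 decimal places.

Truncating at 3 decimal places can drop up to a full unit in the last place, so the longitude may be off by as much as 0.001°.
Error at 23.74° = 0.001° × 111195 × cos 23.74° ≈ 111.2 × 0.9154 = 101.79 m.
Error at 70.1° = 0.001° × 111195 × cos 70.1° ≈ 111.2 × 0.3404 = 37.849 m.
Ratio: 101.79 / 37.849 = cos 23.74° / cos 70.1° ≈ 2.6893.

2.69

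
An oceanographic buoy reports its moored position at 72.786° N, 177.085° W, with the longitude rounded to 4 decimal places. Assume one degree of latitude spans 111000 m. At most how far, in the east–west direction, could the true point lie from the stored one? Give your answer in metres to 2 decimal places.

Rounding to 4 decimal places leaves the longitude within ±5e-05° of the true value.
At latitude 72.786° a degree of longitude spans 111000 m × cos 72.786° = 111000 × 0.2959 ≈ 32849.5 m.
East–west error: 5e-05° × 32849.5 m/° ≈ 1.64248 m.

1.64 metres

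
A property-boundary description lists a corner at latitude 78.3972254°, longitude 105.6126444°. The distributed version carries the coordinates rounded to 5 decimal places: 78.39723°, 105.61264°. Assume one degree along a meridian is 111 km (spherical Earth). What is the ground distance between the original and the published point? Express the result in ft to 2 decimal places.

1.71 ft

Δlat = 78.3972254 − 78.39723 = -0.0000046°; Δlon = 105.6126444 − 105.61264 = +0.0000044°.
North–south shift: -0.0000046 × 111000 = -0.5106 m.
East–west at this latitude: 0.0000044° × 111000 × cos 78.3972° ≈ 0.0000044 × 22324.9 = 0.0982296 m.
Hypotenuse of the two orthogonal shifts: √(0.5106² + 0.0982296²) = 0.519963 m.
In feet: 0.519963 m ÷ 0.3048 ≈ 1.7059 ft.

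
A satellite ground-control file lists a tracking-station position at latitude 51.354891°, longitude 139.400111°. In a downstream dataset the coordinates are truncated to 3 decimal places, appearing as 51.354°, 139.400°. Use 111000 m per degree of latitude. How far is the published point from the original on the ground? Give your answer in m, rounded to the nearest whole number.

99 m

The latitude changed by +0.000891° and the longitude by +0.000111°.
N–S: 0.000891° × 111000 m/° = 98.901 m.
East–west at this latitude: 0.000111° × 111000 × cos 51.354° ≈ 0.000111 × 69320.3 = 7.69455 m.
Distance: √(98.901² + 7.69455²) ≈ 99.1999 m.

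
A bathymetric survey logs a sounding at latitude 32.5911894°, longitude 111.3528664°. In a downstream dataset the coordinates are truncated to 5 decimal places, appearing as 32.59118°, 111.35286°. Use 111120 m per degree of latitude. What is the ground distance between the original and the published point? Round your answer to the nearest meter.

1 meters

Δlat = 32.5911894 − 32.59118 = +0.0000094°; Δlon = 111.3528664 − 111.35286 = +0.0000064°.
North–south shift: 0.0000094 × 111120 = 1.04453 m.
E–W at 32.5912°: 0.0000064° × 111120 × cos 32.5912° = 0.0000064 × 111120 × 0.8425 ≈ 0.599184 m.
Distance: √(1.04453² + 0.599184²) ≈ 1.20418 m.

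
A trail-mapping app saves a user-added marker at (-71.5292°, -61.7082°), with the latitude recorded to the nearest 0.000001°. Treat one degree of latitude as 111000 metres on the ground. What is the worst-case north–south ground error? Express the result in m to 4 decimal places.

0.0555 m

Rounding to 6 decimal places leaves the latitude within ±5e-07° of the true value.
So the N–S error is at most 5e-07 × 111000 = 0.0555 m.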